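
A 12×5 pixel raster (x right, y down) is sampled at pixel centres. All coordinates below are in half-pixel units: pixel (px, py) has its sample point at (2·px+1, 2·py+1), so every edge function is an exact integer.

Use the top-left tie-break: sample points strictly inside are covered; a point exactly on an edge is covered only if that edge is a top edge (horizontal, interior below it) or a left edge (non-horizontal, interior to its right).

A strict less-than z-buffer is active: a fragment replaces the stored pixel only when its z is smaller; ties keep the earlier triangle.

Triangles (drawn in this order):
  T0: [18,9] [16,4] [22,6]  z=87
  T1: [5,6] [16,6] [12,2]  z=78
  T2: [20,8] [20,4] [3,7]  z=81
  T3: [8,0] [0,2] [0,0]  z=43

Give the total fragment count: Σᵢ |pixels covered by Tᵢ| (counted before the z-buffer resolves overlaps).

T0:
  2·area = 26
  edge (18, 9)→(16, 4): d=(-2,-5) top-left  bias=+0
  edge (16, 4)→(22, 6): d=(6,2) right/bottom  bias=-1
  edge (22, 6)→(18, 9): d=(-4,3) right/bottom  bias=-1
    (3,0)@(7, 1): e=[-39,0,65] → ·  [on edge]
    (6,1)@(13, 3): e=[-13,0,39] → ·  [on edge]
    (8,2)@(17, 5): e=[3,4,19] → █
    (9,2)@(19, 5): e=[13,0,13] → ·  [on edge]
    (8,3)@(17, 7): e=[-1,16,11] → ·
    (9,3)@(19, 7): e=[9,12,5] → █
    (10,3)@(21, 7): e=[19,8,-1] → ·
    (9,4)@(19, 9): e=[5,24,-3] → ·
  covered (2 px):
    · · · · · · · · · · · ·
    · · · · · · · · · · · ·
    · · · · · · · · █ · · ·
    · · · · · · · · · █ · ·
    · · · · · · · · · · · ·
T1:
  2·area = 44  (B↔C swapped to make it positive)
  edge (5, 6)→(12, 2): d=(7,-4) top-left  bias=+0
  edge (12, 2)→(16, 6): d=(4,4) right/bottom  bias=-1
  edge (16, 6)→(5, 6): d=(-11,0) right/bottom  bias=-1
    (5,0)@(11, 1): e=[-11,0,55] → ·  [on edge]
    (5,1)@(11, 3): e=[3,8,33] → █
    (6,1)@(13, 3): e=[11,0,33] → ·  [on edge]
    (3,2)@(7, 5): e=[1,32,11] → █
    (4,2)@(9, 5): e=[9,24,11] → █
    (6,2)@(13, 5): e=[25,8,11] → █
    (7,2)@(15, 5): e=[33,0,11] → ·  [on edge]
    (3,3)@(7, 7): e=[15,40,-11] → ·
    (4,3)@(9, 7): e=[23,32,-11] → ·
    (5,3)@(11, 7): e=[31,24,-11] → ·
    (6,3)@(13, 7): e=[39,16,-11] → ·
    (8,3)@(17, 7): e=[55,0,-11] → ·  [on edge]
    (9,4)@(19, 9): e=[77,0,-33] → ·  [on edge]
  covered (5 px):
    · · · · · · · · · · · ·
    · · · · · █ · · · · · ·
    · · · █ █ █ █ · · · · ·
    · · · · · · · · · · · ·
    · · · · · · · · · · · ·
T2:
  2·area = 68  (B↔C swapped to make it positive)
  edge (20, 8)→(3, 7): d=(-17,-1) top-left  bias=+0
  edge (3, 7)→(20, 4): d=(17,-3) top-left  bias=+0
  edge (20, 4)→(20, 8): d=(0,4) right/bottom  bias=-1
    (7,2)@(15, 5): e=[46,2,20] → █
    (8,2)@(17, 5): e=[48,8,12] → █
    (9,2)@(19, 5): e=[50,14,4] → █
    (10,2)@(21, 5): e=[52,20,-4] → ·
    (1,3)@(3, 7): e=[0,0,68] → █  [on edge]
    (2,3)@(5, 7): e=[2,6,60] → █
    (3,3)@(7, 7): e=[4,12,52] → █
    (4,3)@(9, 7): e=[6,18,44] → █
    (5,3)@(11, 7): e=[8,24,36] → █
    (6,3)@(13, 7): e=[10,30,28] → █
    (10,3)@(21, 7): e=[18,54,-4] → ·
    (1,4)@(3, 9): e=[-34,34,68] → ·
  covered (12 px):
    · · · · · · · · · · · ·
    · · · · · · · · · · · ·
    · · · · · · · █ █ █ · ·
    · █ █ █ █ █ █ █ █ █ · ·
    · · · · · · · · · · · ·
T3:
  2·area = 16
  edge (8, 0)→(0, 2): d=(-8,2) right/bottom  bias=-1
  edge (0, 2)→(0, 0): d=(0,-2) top-left  bias=+0
  edge (0, 0)→(8, 0): d=(8,0) top-left  bias=+0
    (0,0)@(1, 1): e=[6,2,8] → █
    (1,0)@(3, 1): e=[2,6,8] → █
    (2,0)@(5, 1): e=[-2,10,8] → ·
    (0,1)@(1, 3): e=[-10,2,24] → ·
    (1,1)@(3, 3): e=[-14,6,24] → ·
  covered (2 px):
    █ █ · · · · · · · · · ·
    · · · · · · · · · · · ·
    · · · · · · · · · · · ·
    · · · · · · · · · · · ·
    · · · · · · · · · · · ·

Result: 21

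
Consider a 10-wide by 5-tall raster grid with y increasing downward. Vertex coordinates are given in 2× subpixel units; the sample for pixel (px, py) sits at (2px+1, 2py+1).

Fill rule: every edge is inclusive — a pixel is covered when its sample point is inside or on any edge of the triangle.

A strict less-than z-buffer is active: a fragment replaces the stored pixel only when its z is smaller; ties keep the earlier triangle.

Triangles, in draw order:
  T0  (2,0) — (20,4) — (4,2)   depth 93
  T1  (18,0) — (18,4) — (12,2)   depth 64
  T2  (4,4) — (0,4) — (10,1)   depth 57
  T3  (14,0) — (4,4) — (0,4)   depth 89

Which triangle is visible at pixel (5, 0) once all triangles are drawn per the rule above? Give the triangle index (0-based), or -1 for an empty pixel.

T0:
  2·area = 28
  edge (2, 0)→(20, 4): d=(18,4) inclusive
  edge (20, 4)→(4, 2): d=(-16,-2) inclusive
  edge (4, 2)→(2, 0): d=(-2,-2) inclusive
    (1,0)@(3, 1): e=[14,14,0] → █  [on edge]
    (2,0)@(5, 1): e=[6,18,4] → █
    (3,0)@(7, 1): e=[-2,22,8] → ·
    (1,1)@(3, 3): e=[50,-18,-4] → ·
    (2,1)@(5, 3): e=[42,-14,0] → ·  [on edge]
    (6,1)@(13, 3): e=[10,2,16] → █
    (7,1)@(15, 3): e=[2,6,20] → █
    (8,1)@(17, 3): e=[-6,10,24] → ·
    (3,2)@(7, 5): e=[70,-42,0] → ·  [on edge]
    (6,2)@(13, 5): e=[46,-30,12] → ·
    (7,2)@(15, 5): e=[38,-26,16] → ·
    (4,3)@(9, 7): e=[98,-70,0] → ·  [on edge]
    (5,4)@(11, 9): e=[126,-98,0] → ·  [on edge]
  covered (4 px):
    · █ █ · · · · · · ·
    · · · · · · █ █ · ·
    · · · · · · · · · ·
    · · · · · · · · · ·
    · · · · · · · · · ·
T1:
  2·area = 24
  edge (18, 0)→(18, 4): d=(0,4) inclusive
  edge (18, 4)→(12, 2): d=(-6,-2) inclusive
  edge (12, 2)→(18, 0): d=(6,-2) inclusive
    (4,0)@(9, 1): e=[36,0,-12] → ·  [on edge]
    (7,0)@(15, 1): e=[12,12,0] → █  [on edge]
    (8,0)@(17, 1): e=[4,16,4] → █
    (9,0)@(19, 1): e=[-4,20,8] → ·
    (4,1)@(9, 3): e=[36,-12,0] → ·  [on edge]
    (7,1)@(15, 3): e=[12,0,12] → █  [on edge]
    (9,1)@(19, 3): e=[-4,8,20] → ·
    (1,2)@(3, 5): e=[60,-36,0] → ·  [on edge]
    (7,2)@(15, 5): e=[12,-12,24] → ·
    (8,2)@(17, 5): e=[4,-8,28] → ·
  covered (4 px):
    · · · · · · · █ █ ·
    · · · · · · · █ █ ·
    · · · · · · · · · ·
    · · · · · · · · · ·
    · · · · · · · · · ·
T2:
  2·area = 12
  edge (4, 4)→(0, 4): d=(-4,0) inclusive
  edge (0, 4)→(10, 1): d=(10,-3) inclusive
  edge (10, 1)→(4, 4): d=(-6,3) inclusive
    (2,1)@(5, 3): e=[4,5,3] → █
    (3,1)@(7, 3): e=[4,11,-3] → ·
    (2,2)@(5, 5): e=[-4,25,-9] → ·
  covered (1 px):
    · · · · · · · · · ·
    · · █ · · · · · · ·
    · · · · · · · · · ·
    · · · · · · · · · ·
    · · · · · · · · · ·
T3:
  2·area = 16
  edge (14, 0)→(4, 4): d=(-10,4) inclusive
  edge (4, 4)→(0, 4): d=(-4,0) inclusive
  edge (0, 4)→(14, 0): d=(14,-4) inclusive
    (5,0)@(11, 1): e=[2,12,2] → █
    (6,0)@(13, 1): e=[-6,12,10] → ·
    (2,1)@(5, 3): e=[6,4,6] → █
    (3,1)@(7, 3): e=[-2,4,14] → ·
    (5,1)@(11, 3): e=[-18,4,30] → ·
    (2,2)@(5, 5): e=[-14,-4,34] → ·
  covered (2 px):
    · · · · · █ · · · ·
    · · █ · · · · · · ·
    · · · · · · · · · ·
    · · · · · · · · · ·
    · · · · · · · · · ·

Z-buffer (winner per pixel, '.' = empty):
  . 0 0 . . 3 . 1 1 .
  . . 2 . . . 0 1 1 .
  . . . . . . . . . .
  . . . . . . . . . .
  . . . . . . . . . .

Final: 3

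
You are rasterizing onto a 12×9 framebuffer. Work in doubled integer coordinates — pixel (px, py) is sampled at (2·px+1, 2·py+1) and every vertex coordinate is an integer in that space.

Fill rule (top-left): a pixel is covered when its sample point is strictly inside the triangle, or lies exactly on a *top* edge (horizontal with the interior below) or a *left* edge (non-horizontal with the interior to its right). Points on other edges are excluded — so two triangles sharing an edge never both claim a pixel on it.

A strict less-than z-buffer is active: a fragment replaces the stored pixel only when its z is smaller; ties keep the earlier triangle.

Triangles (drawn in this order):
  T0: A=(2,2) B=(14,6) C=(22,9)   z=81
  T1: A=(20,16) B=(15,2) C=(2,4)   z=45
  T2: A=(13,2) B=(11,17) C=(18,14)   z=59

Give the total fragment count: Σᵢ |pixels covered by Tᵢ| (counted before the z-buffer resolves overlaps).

T0:
  2·area = 4
  edge (2, 2)→(14, 6): d=(12,4) right/bottom  bias=-1
  edge (14, 6)→(22, 9): d=(8,3) right/bottom  bias=-1
  edge (22, 9)→(2, 2): d=(-20,-7) top-left  bias=+0
    (2,1)@(5, 3): e=[0,3,1] → .  [on edge]
    (5,2)@(11, 5): e=[0,1,3] → .  [on edge]
    (8,3)@(17, 7): e=[0,-1,5] → .  [on edge]
    (11,4)@(23, 9): e=[0,-3,7] → .  [on edge]
  covered (0 px):
    . . . . . . . . . . . .
    . . . . . . . . . . . .
    . . . . . . . . . . . .
    . . . . . . . . . . . .
    . . . . . . . . . . . .
    . . . . . . . . . . . .
    . . . . . . . . . . . .
    . . . . . . . . . . . .
    . . . . . . . . . . . .
T1:
  2·area = 192  (B↔C swapped to make it positive)
  edge (20, 16)→(2, 4): d=(-18,-12) top-left  bias=+0
  edge (2, 4)→(15, 2): d=(13,-2) top-left  bias=+0
  edge (15, 2)→(20, 16): d=(5,14) right/bottom  bias=-1
    (4,1)@(9, 3): e=[102,1,89] → X
    (5,1)@(11, 3): e=[126,5,61] → X
    (6,1)@(13, 3): e=[150,9,33] → X
    (7,1)@(15, 3): e=[174,13,5] → X
    (8,1)@(17, 3): e=[198,17,-23] → .
    (2,2)@(5, 5): e=[18,19,155] → X
    (3,2)@(7, 5): e=[42,23,127] → X
    (8,2)@(17, 5): e=[162,43,-13] → .
    (2,3)@(5, 7): e=[-18,45,165] → .
    (3,3)@(7, 7): e=[6,49,137] → X
    (8,3)@(17, 7): e=[126,69,-3] → .
    (3,4)@(7, 9): e=[-30,75,147] → .
  covered (24 px):
    . . . . . . . . . . . .
    . . . . X X X X . . . .
    . . X X X X X X . . . .
    . . . X X X X X . . . .
    . . . . . X X X X . . .
    . . . . . . X X X . . .
    . . . . . . . . X . . .
    . . . . . . . . . X . .
    . . . . . . . . . . . .
T2:
  2·area = 99  (B↔C swapped to make it positive)
  edge (13, 2)→(18, 14): d=(5,12) right/bottom  bias=-1
  edge (18, 14)→(11, 17): d=(-7,3) right/bottom  bias=-1
  edge (11, 17)→(13, 2): d=(2,-15) top-left  bias=+0
    (6,1)@(13, 3): e=[5,92,2] → X
    (7,1)@(15, 3): e=[-19,86,32] → .
    (6,2)@(13, 5): e=[15,78,6] → X
    (7,2)@(15, 5): e=[-9,72,36] → .
    (6,3)@(13, 7): e=[25,64,10] → X
    (7,3)@(15, 7): e=[1,58,40] → X
    (8,3)@(17, 7): e=[-23,52,70] → .
    (6,4)@(13, 9): e=[35,50,14] → X
    (8,4)@(17, 9): e=[-13,38,74] → .
    (6,5)@(13, 11): e=[45,36,18] → X
    (8,5)@(17, 11): e=[-3,24,78] → .
    (6,6)@(13, 13): e=[55,22,22] → X
    (5,8)@(11, 17): e=[99,0,0] → .  [on edge]
  covered (13 px):
    . . . . . . . . . . . .
    . . . . . . X . . . . .
    . . . . . . X . . . . .
    . . . . . . X X . . . .
    . . . . . . X X . . . .
    . . . . . . X X . . . .
    . . . . . . X X X . . .
    . . . . . . X X . . . .
    . . . . . . . . . . . .

Result: 37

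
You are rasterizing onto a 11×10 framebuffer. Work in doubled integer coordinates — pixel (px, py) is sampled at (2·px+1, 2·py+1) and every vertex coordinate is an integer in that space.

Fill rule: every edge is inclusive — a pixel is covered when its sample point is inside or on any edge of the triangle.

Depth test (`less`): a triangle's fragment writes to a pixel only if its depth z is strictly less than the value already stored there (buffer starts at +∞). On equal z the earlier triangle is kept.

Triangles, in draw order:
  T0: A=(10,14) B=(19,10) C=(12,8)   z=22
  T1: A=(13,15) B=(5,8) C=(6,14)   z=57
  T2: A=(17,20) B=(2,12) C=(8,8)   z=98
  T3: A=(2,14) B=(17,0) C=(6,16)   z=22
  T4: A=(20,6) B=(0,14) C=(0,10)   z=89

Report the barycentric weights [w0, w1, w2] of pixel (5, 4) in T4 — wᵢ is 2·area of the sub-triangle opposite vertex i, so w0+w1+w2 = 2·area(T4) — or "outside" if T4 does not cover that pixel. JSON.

T0:
  2·area = 46  (B↔C swapped to make it positive)
  edge (10, 14)→(12, 8): d=(2,-6) inclusive
  edge (12, 8)→(19, 10): d=(7,2) inclusive
  edge (19, 10)→(10, 14): d=(-9,4) inclusive
    (6,2)@(13, 5): e=[0,-23,69] → ·  [on edge]
    (6,4)@(13, 9): e=[8,5,33] → #
    (7,4)@(15, 9): e=[20,1,25] → #
    (8,4)@(17, 9): e=[32,-3,17] → ·
    (5,5)@(11, 11): e=[0,23,23] → #  [on edge]
    (8,5)@(17, 11): e=[36,11,-1] → ·
    (5,6)@(11, 13): e=[4,37,5] → #
    (6,6)@(13, 13): e=[16,33,-3] → ·
    (7,6)@(15, 13): e=[28,29,-11] → ·
    (5,7)@(11, 15): e=[8,51,-13] → ·
    (4,8)@(9, 17): e=[0,69,-23] → ·  [on edge]
  covered (6 px):
    · · · · · · · · · · ·
    · · · · · · · · · · ·
    · · · · · · · · · · ·
    · · · · · · · · · · ·
    · · · · · · # # · · ·
    · · · · · # # # · · ·
    · · · · · # · · · · ·
    · · · · · · · · · · ·
    · · · · · · · · · · ·
    · · · · · · · · · · ·
T1:
  2·area = 41  (B↔C swapped to make it positive)
  edge (13, 15)→(6, 14): d=(-7,-1) inclusive
  edge (6, 14)→(5, 8): d=(-1,-6) inclusive
  edge (5, 8)→(13, 15): d=(8,7) inclusive
    (3,5)@(7, 11): e=[22,9,10] → #
    (4,5)@(9, 11): e=[24,21,-4] → ·
    (3,6)@(7, 13): e=[8,7,26] → #
    (4,6)@(9, 13): e=[10,19,12] → #
    (5,6)@(11, 13): e=[12,31,-2] → ·
    (3,7)@(7, 15): e=[-6,5,42] → ·
    (4,7)@(9, 15): e=[-4,17,28] → ·
    (6,7)@(13, 15): e=[0,41,0] → #  [on edge]
    (7,7)@(15, 15): e=[2,53,-14] → ·
    (6,8)@(13, 17): e=[-14,39,16] → ·
  covered (4 px):
    · · · · · · · · · · ·
    · · · · · · · · · · ·
    · · · · · · · · · · ·
    · · · · · · · · · · ·
    · · · · · · · · · · ·
    · · · # · · · · · · ·
    · · · # # · · · · · ·
    · · · · · · # · · · ·
    · · · · · · · · · · ·
    · · · · · · · · · · ·
T2:
  2·area = 108
  edge (17, 20)→(2, 12): d=(-15,-8) inclusive
  edge (2, 12)→(8, 8): d=(6,-4) inclusive
  edge (8, 8)→(17, 20): d=(9,12) inclusive
    (3,4)@(7, 9): e=[85,2,21] → #
    (4,4)@(9, 9): e=[101,10,-3] → ·
    (2,5)@(5, 11): e=[39,6,63] → #
    (4,5)@(9, 11): e=[71,22,15] → #
    (5,5)@(11, 11): e=[87,30,-9] → ·
    (2,6)@(5, 13): e=[9,18,81] → #
    (5,6)@(11, 13): e=[57,42,9] → #
    (6,6)@(13, 13): e=[73,50,-15] → ·
    (2,7)@(5, 15): e=[-21,30,99] → ·
    (3,7)@(7, 15): e=[-5,38,75] → ·
    (4,7)@(9, 15): e=[11,46,51] → #
    (6,7)@(13, 15): e=[43,62,3] → #
  covered (12 px):
    · · · · · · · · · · ·
    · · · · · · · · · · ·
    · · · · · · · · · · ·
    · · · · · · · · · · ·
    · · · # · · · · · · ·
    · · # # # · · · · · ·
    · · # # # # · · · · ·
    · · · · # # # · · · ·
    · · · · · · # · · · ·
    · · · · · · · · · · ·
T3:
  2·area = 86
  edge (2, 14)→(17, 0): d=(15,-14) inclusive
  edge (17, 0)→(6, 16): d=(-11,16) inclusive
  edge (6, 16)→(2, 14): d=(-4,-2) inclusive
    (6,2)@(13, 5): e=[19,9,58] → #
    (7,2)@(15, 5): e=[47,-23,62] → ·
    (5,3)@(11, 7): e=[21,19,46] → #
    (6,3)@(13, 7): e=[49,-13,50] → ·
    (4,4)@(9, 9): e=[23,29,34] → #
    (5,4)@(11, 9): e=[51,-3,38] → ·
    (3,5)@(7, 11): e=[25,39,22] → #
    (5,5)@(11, 11): e=[81,-25,30] → ·
    (2,6)@(5, 13): e=[27,49,10] → #
    (4,6)@(9, 13): e=[83,-15,18] → ·
    (2,7)@(5, 15): e=[57,27,2] → #
    (3,7)@(7, 15): e=[85,-5,6] → ·
  covered (8 px):
    · · · · · · · · · · ·
    · · · · · · · · · · ·
    · · · · · · # · · · ·
    · · · · · # · · · · ·
    · · · · # · · · · · ·
    · · · # # · · · · · ·
    · · # # · · · · · · ·
    · · # · · · · · · · ·
    · · · · · · · · · · ·
    · · · · · · · · · · ·
T4:
  2·area = 80
  edge (20, 6)→(0, 14): d=(-20,8) inclusive
  edge (0, 14)→(0, 10): d=(0,-4) inclusive
  edge (0, 10)→(20, 6): d=(20,-4) inclusive
    (7,3)@(15, 7): e=[20,60,0] → #  [on edge]
    (8,3)@(17, 7): e=[4,68,8] → #
    (9,3)@(19, 7): e=[-12,76,16] → ·
    (2,4)@(5, 9): e=[60,20,0] → #  [on edge]
    (3,4)@(7, 9): e=[44,28,8] → #
    (4,4)@(9, 9): e=[28,36,16] → #
    (5,4)@(11, 9): e=[12,44,24] → #
    (6,4)@(13, 9): e=[-4,52,32] → ·
    (7,4)@(15, 9): e=[-20,60,40] → ·
    (8,4)@(17, 9): e=[-36,68,48] → ·
    (0,5)@(1, 11): e=[52,4,24] → #
    (1,5)@(3, 11): e=[36,12,32] → #
  covered (11 px):
    · · · · · · · · · · ·
    · · · · · · · · · · ·
    · · · · · · · · · · ·
    · · · · · · · # # · ·
    · · # # # # · · · · ·
    # # # # · · · · · · ·
    # · · · · · · · · · ·
    · · · · · · · · · · ·
    · · · · · · · · · · ·
    · · · · · · · · · · ·

Answer: [44,24,12]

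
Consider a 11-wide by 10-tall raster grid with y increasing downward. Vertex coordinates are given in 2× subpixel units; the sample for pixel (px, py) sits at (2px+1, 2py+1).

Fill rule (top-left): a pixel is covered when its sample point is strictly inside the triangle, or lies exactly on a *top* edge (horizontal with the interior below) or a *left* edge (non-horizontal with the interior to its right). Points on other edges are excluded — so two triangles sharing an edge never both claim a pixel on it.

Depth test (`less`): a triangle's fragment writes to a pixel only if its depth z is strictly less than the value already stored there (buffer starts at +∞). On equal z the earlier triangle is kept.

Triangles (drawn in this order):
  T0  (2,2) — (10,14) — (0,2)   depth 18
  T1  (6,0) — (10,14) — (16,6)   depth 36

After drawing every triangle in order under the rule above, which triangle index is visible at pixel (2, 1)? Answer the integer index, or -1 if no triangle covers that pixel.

T0:
  2·area = 24
  edge (2, 2)→(10, 14): d=(8,12) right/bottom  bias=-1
  edge (10, 14)→(0, 2): d=(-10,-12) top-left  bias=+0
  edge (0, 2)→(2, 2): d=(2,0) top-left  bias=+0
    (0,1)@(1, 3): e=[20,2,2] → #
    (1,1)@(3, 3): e=[-4,26,2] → ·
    (0,2)@(1, 5): e=[36,-18,6] → ·
    (1,2)@(3, 5): e=[12,6,6] → #
    (2,2)@(5, 5): e=[-12,30,6] → ·
    (1,3)@(3, 7): e=[28,-14,10] → ·
    (2,3)@(5, 7): e=[4,10,10] → #
    (3,3)@(7, 7): e=[-20,34,10] → ·
    (2,4)@(5, 9): e=[20,-10,14] → ·
  covered (3 px):
    · · · · · · · · · · ·
    # · · · · · · · · · ·
    · # · · · · · · · · ·
    · · # · · · · · · · ·
    · · · · · · · · · · ·
    · · · · · · · · · · ·
    · · · · · · · · · · ·
    · · · · · · · · · · ·
    · · · · · · · · · · ·
    · · · · · · · · · · ·
T1:
  2·area = 116  (B↔C swapped to make it positive)
  edge (6, 0)→(16, 6): d=(10,6) right/bottom  bias=-1
  edge (16, 6)→(10, 14): d=(-6,8) right/bottom  bias=-1
  edge (10, 14)→(6, 0): d=(-4,-14) top-left  bias=+0
    (3,0)@(7, 1): e=[4,102,10] → #
    (4,0)@(9, 1): e=[-8,86,38] → ·
    (3,1)@(7, 3): e=[24,90,2] → #
    (4,1)@(9, 3): e=[12,74,30] → #
    (5,1)@(11, 3): e=[0,58,58] → ·  [on edge]
    (3,2)@(7, 5): e=[44,78,-6] → ·
    (4,2)@(9, 5): e=[32,62,22] → #
    (5,2)@(11, 5): e=[20,46,50] → #
    (6,2)@(13, 5): e=[8,30,78] → #
    (7,2)@(15, 5): e=[-4,14,106] → ·
    (4,3)@(9, 7): e=[52,50,14] → #
    (7,3)@(15, 7): e=[16,2,98] → #
    (10,4)@(21, 9): e=[0,-58,174] → ·  [on edge]
  covered (14 px):
    · · · # · · · · · · ·
    · · · # # · · · · · ·
    · · · · # # # · · · ·
    · · · · # # # # · · ·
    · · · · # # # · · · ·
    · · · · · # · · · · ·
    · · · · · · · · · · ·
    · · · · · · · · · · ·
    · · · · · · · · · · ·
    · · · · · · · · · · ·

Z-buffer (winner per pixel, '.' = empty):
  . . . 1 . . . . . . .
  0 . . 1 1 . . . . . .
  . 0 . . 1 1 1 . . . .
  . . 0 . 1 1 1 1 . . .
  . . . . 1 1 1 . . . .
  . . . . . 1 . . . . .
  . . . . . . . . . . .
  . . . . . . . . . . .
  . . . . . . . . . . .
  . . . . . . . . . . .

Final: -1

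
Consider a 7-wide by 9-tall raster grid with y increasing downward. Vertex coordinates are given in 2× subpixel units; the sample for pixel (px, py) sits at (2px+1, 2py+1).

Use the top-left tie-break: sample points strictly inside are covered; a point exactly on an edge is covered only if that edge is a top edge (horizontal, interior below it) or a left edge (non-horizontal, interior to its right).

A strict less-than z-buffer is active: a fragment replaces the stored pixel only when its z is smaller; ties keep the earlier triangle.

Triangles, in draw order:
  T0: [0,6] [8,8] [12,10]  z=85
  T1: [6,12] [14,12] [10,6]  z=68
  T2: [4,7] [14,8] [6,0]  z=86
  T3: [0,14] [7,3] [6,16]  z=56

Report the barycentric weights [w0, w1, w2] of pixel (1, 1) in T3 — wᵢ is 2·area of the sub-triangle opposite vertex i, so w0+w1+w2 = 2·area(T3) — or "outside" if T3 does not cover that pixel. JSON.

T0:
  2·area = 8
  edge (0, 6)→(8, 8): d=(8,2) right/bottom  bias=-1
  edge (8, 8)→(12, 10): d=(4,2) right/bottom  bias=-1
  edge (12, 10)→(0, 6): d=(-12,-4) top-left  bias=+0
    (1,3)@(3, 7): e=[2,6,0] → X  [on edge]
    (2,3)@(5, 7): e=[-2,2,8] → .
    (1,4)@(3, 9): e=[18,14,-24] → .
    (4,4)@(9, 9): e=[6,2,0] → X  [on edge]
    (5,4)@(11, 9): e=[2,-2,8] → .
    (4,5)@(9, 11): e=[22,10,-24] → .
  covered (2 px):
    . . . . . . .
    . . . . . . .
    . . . . . . .
    . X . . . . .
    . . . . X . .
    . . . . . . .
    . . . . . . .
    . . . . . . .
    . . . . . . .
T1:
  2·area = 48  (B↔C swapped to make it positive)
  edge (6, 12)→(10, 6): d=(4,-6) top-left  bias=+0
  edge (10, 6)→(14, 12): d=(4,6) right/bottom  bias=-1
  edge (14, 12)→(6, 12): d=(-8,0) right/bottom  bias=-1
    (4,4)@(9, 9): e=[6,18,24] → X
    (5,4)@(11, 9): e=[18,6,24] → X
    (6,4)@(13, 9): e=[30,-6,24] → .
    (3,5)@(7, 11): e=[2,38,8] → X
    (6,5)@(13, 11): e=[38,2,8] → X
    (3,6)@(7, 13): e=[10,46,-8] → .
    (4,6)@(9, 13): e=[22,34,-8] → .
    (5,6)@(11, 13): e=[34,22,-8] → .
    (6,6)@(13, 13): e=[46,10,-8] → .
  covered (6 px):
    . . . . . . .
    . . . . . . .
    . . . . . . .
    . . . . . . .
    . . . . X X .
    . . . X X X X
    . . . . . . .
    . . . . . . .
    . . . . . . .
T2:
  2·area = 72  (B↔C swapped to make it positive)
  edge (4, 7)→(6, 0): d=(2,-7) top-left  bias=+0
  edge (6, 0)→(14, 8): d=(8,8) right/bottom  bias=-1
  edge (14, 8)→(4, 7): d=(-10,-1) top-left  bias=+0
    (3,0)@(7, 1): e=[9,0,63] → .  [on edge]
    (3,1)@(7, 3): e=[13,16,43] → X
    (4,1)@(9, 3): e=[27,0,45] → .  [on edge]
    (2,2)@(5, 5): e=[3,48,21] → X
    (4,2)@(9, 5): e=[31,16,25] → X
    (5,2)@(11, 5): e=[45,0,27] → .  [on edge]
    (2,3)@(5, 7): e=[7,64,1] → X
    (5,3)@(11, 7): e=[49,16,7] → X
    (6,3)@(13, 7): e=[63,0,9] → .  [on edge]
    (2,4)@(5, 9): e=[11,80,-19] → .
    (3,4)@(7, 9): e=[25,64,-17] → .
    (4,4)@(9, 9): e=[39,48,-15] → .
  covered (8 px):
    . . . . . . .
    . . . X . . .
    . . X X X . .
    . . X X X X .
    . . . . . . .
    . . . . . . .
    . . . . . . .
    . . . . . . .
    . . . . . . .
T3:
  2·area = 80
  edge (0, 14)→(7, 3): d=(7,-11) top-left  bias=+0
  edge (7, 3)→(6, 16): d=(-1,13) right/bottom  bias=-1
  edge (6, 16)→(0, 14): d=(-6,-2) top-left  bias=+0
    (3,1)@(7, 3): e=[0,0,80] → .  [on edge]
    (2,3)@(5, 7): e=[6,22,52] → X
    (3,3)@(7, 7): e=[28,-4,56] → .
    (2,4)@(5, 9): e=[20,20,40] → X
    (3,4)@(7, 9): e=[42,-6,44] → .
    (1,5)@(3, 11): e=[12,44,24] → X
    (3,5)@(7, 11): e=[56,-8,32] → .
    (0,6)@(1, 13): e=[4,68,8] → X
    (3,6)@(7, 13): e=[70,-10,20] → .
    (0,7)@(1, 15): e=[18,66,-4] → .
    (1,7)@(3, 15): e=[40,40,0] → X  [on edge]
    (3,7)@(7, 15): e=[84,-12,8] → .
    (4,8)@(9, 17): e=[120,-40,0] → .  [on edge]
  covered (9 px):
    . . . . . . .
    . . . . . . .
    . . . . . . .
    . . X . . . .
    . . X . . . .
    . X X . . . .
    X X X . . . .
    . X X . . . .
    . . . . . . .

Answer: "outside"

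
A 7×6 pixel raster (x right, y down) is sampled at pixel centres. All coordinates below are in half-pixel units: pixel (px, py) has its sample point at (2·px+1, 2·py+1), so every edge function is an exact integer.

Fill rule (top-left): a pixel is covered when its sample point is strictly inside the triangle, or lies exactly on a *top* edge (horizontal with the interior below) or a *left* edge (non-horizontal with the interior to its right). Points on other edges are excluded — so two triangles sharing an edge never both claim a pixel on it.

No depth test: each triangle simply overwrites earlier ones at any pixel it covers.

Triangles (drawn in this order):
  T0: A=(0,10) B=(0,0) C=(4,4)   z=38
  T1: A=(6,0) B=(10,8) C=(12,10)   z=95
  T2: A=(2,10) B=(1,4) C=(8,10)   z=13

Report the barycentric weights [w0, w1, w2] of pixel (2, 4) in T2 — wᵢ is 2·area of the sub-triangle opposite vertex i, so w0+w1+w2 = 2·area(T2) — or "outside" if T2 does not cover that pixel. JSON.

T0:
  2·area = 40
  edge (0, 10)→(0, 0): d=(0,-10) top-left  bias=+0
  edge (0, 0)→(4, 4): d=(4,4) right/bottom  bias=-1
  edge (4, 4)→(0, 10): d=(-4,6) right/bottom  bias=-1
    (0,0)@(1, 1): e=[10,0,30] → ·  [on edge]
    (0,1)@(1, 3): e=[10,8,22] → #
    (1,1)@(3, 3): e=[30,0,10] → ·  [on edge]
    (0,2)@(1, 5): e=[10,16,14] → #
    (1,2)@(3, 5): e=[30,8,2] → #
    (2,2)@(5, 5): e=[50,0,-10] → ·  [on edge]
    (0,3)@(1, 7): e=[10,24,6] → #
    (1,3)@(3, 7): e=[30,16,-6] → ·
    (3,3)@(7, 7): e=[70,0,-30] → ·  [on edge]
    (0,4)@(1, 9): e=[10,32,-2] → ·
    (4,4)@(9, 9): e=[90,0,-50] → ·  [on edge]
    (5,5)@(11, 11): e=[110,0,-70] → ·  [on edge]
  covered (4 px):
    · · · · · · ·
    # · · · · · ·
    # # · · · · ·
    # · · · · · ·
    · · · · · · ·
    · · · · · · ·
T1:
  2·area = 8  (B↔C swapped to make it positive)
  edge (6, 0)→(12, 10): d=(6,10) right/bottom  bias=-1
  edge (12, 10)→(10, 8): d=(-2,-2) top-left  bias=+0
  edge (10, 8)→(6, 0): d=(-4,-8) top-left  bias=+0
    (1,0)@(3, 1): e=[36,0,-28] → ·  [on edge]
    (2,1)@(5, 3): e=[28,0,-20] → ·  [on edge]
    (3,2)@(7, 5): e=[20,0,-12] → ·  [on edge]
    (4,2)@(9, 5): e=[0,4,4] → ·  [on edge]
    (4,3)@(9, 7): e=[12,0,-4] → ·  [on edge]
    (5,4)@(11, 9): e=[4,0,4] → #  [on edge]
    (6,4)@(13, 9): e=[-16,4,20] → ·
    (5,5)@(11, 11): e=[16,-4,-4] → ·
    (6,5)@(13, 11): e=[-4,0,12] → ·  [on edge]
  covered (1 px):
    · · · · · · ·
    · · · · · · ·
    · · · · · · ·
    · · · · · · ·
    · · · · · # ·
    · · · · · · ·
T2:
  2·area = 36
  edge (2, 10)→(1, 4): d=(-1,-6) top-left  bias=+0
  edge (1, 4)→(8, 10): d=(7,6) right/bottom  bias=-1
  edge (8, 10)→(2, 10): d=(-6,0) right/bottom  bias=-1
    (1,3)@(3, 7): e=[9,9,18] → #
    (2,3)@(5, 7): e=[21,-3,18] → ·
    (1,4)@(3, 9): e=[7,23,6] → #
    (2,4)@(5, 9): e=[19,11,6] → #
    (3,4)@(7, 9): e=[31,-1,6] → ·
    (1,5)@(3, 11): e=[5,37,-6] → ·
    (2,5)@(5, 11): e=[17,25,-6] → ·
  covered (3 px):
    · · · · · · ·
    · · · · · · ·
    · · · · · · ·
    · # · · · · ·
    · # # · · · ·
    · · · · · · ·

Result: [11,6,19]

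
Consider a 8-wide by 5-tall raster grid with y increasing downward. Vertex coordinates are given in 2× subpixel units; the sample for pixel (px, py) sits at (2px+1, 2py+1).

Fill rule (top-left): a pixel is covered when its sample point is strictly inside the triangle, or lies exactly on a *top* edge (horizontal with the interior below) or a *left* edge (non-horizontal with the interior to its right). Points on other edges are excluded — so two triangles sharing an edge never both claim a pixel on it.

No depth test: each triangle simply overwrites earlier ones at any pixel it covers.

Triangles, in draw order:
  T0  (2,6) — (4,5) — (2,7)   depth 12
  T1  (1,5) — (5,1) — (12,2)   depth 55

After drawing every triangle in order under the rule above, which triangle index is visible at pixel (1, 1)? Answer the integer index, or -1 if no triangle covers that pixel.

T0:
  2·area = 2
  edge (2, 6)→(4, 5): d=(2,-1) top-left  bias=+0
  edge (4, 5)→(2, 7): d=(-2,2) right/bottom  bias=-1
  edge (2, 7)→(2, 6): d=(0,-1) top-left  bias=+0
  covered (0 px):
    . . . . . . . .
    . . . . . . . .
    . . . . . . . .
    . . . . . . . .
    . . . . . . . .
T1:
  2·area = 32
  edge (1, 5)→(5, 1): d=(4,-4) top-left  bias=+0
  edge (5, 1)→(12, 2): d=(7,1) right/bottom  bias=-1
  edge (12, 2)→(1, 5): d=(-11,3) right/bottom  bias=-1
    (2,0)@(5, 1): e=[0,0,32] → .  [on edge]
    (1,1)@(3, 3): e=[0,16,16] → X  [on edge]
    (2,1)@(5, 3): e=[8,14,10] → X
    (3,1)@(7, 3): e=[16,12,4] → X
    (4,1)@(9, 3): e=[24,10,-2] → .
    (0,2)@(1, 5): e=[0,32,0] → .  [on edge]
    (1,2)@(3, 5): e=[8,30,-6] → .
    (2,2)@(5, 5): e=[16,28,-12] → .
    (3,2)@(7, 5): e=[24,26,-18] → .
  covered (3 px):
    . . . . . . . .
    . X X X . . . .
    . . . . . . . .
    . . . . . . . .
    . . . . . . . .

Z-buffer (winner per pixel, '.' = empty):
  . . . . . . . .
  . 1 1 1 . . . .
  . . . . . . . .
  . . . . . . . .
  . . . . . . . .

Answer: 1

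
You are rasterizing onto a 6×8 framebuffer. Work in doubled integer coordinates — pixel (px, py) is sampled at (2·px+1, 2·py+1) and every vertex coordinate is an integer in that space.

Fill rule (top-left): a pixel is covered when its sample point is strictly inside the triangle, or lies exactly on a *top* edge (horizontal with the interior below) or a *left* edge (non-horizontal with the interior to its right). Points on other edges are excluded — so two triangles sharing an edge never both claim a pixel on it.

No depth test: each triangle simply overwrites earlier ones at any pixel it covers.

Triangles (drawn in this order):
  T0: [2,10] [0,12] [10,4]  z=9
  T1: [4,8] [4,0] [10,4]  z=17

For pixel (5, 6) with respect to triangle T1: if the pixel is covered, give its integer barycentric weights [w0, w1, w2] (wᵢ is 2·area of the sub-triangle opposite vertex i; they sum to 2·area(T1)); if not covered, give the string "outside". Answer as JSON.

T0:
  2·area = 4  (B↔C swapped to make it positive)
  edge (2, 10)→(10, 4): d=(8,-6) top-left  bias=+0
  edge (10, 4)→(0, 12): d=(-10,8) right/bottom  bias=-1
  edge (0, 12)→(2, 10): d=(2,-2) top-left  bias=+0
    (5,0)@(11, 1): e=[-18,22,0] → ·  [on edge]
    (4,1)@(9, 3): e=[-14,18,0] → ·  [on edge]
    (3,2)@(7, 5): e=[-10,14,0] → ·  [on edge]
    (2,3)@(5, 7): e=[-6,10,0] → ·  [on edge]
    (1,4)@(3, 9): e=[-2,6,0] → ·  [on edge]
    (0,5)@(1, 11): e=[2,2,0] → █  [on edge]
    (1,5)@(3, 11): e=[14,-14,4] → ·
    (0,6)@(1, 13): e=[18,-18,4] → ·
  covered (1 px):
    · · · · · ·
    · · · · · ·
    · · · · · ·
    · · · · · ·
    · · · · · ·
    █ · · · · ·
    · · · · · ·
    · · · · · ·
T1:
  2·area = 48
  edge (4, 8)→(4, 0): d=(0,-8) top-left  bias=+0
  edge (4, 0)→(10, 4): d=(6,4) right/bottom  bias=-1
  edge (10, 4)→(4, 8): d=(-6,4) right/bottom  bias=-1
    (2,0)@(5, 1): e=[8,2,38] → █
    (3,0)@(7, 1): e=[24,-6,30] → ·
    (2,1)@(5, 3): e=[8,14,26] → █
    (3,1)@(7, 3): e=[24,6,18] → █
    (4,1)@(9, 3): e=[40,-2,10] → ·
    (2,2)@(5, 5): e=[8,26,14] → █
    (4,2)@(9, 5): e=[40,10,-2] → ·
    (2,3)@(5, 7): e=[8,38,2] → █
    (3,3)@(7, 7): e=[24,30,-6] → ·
    (2,4)@(5, 9): e=[8,50,-10] → ·
  covered (6 px):
    · · █ · · ·
    · · █ █ · ·
    · · █ █ · ·
    · · █ · · ·
    · · · · · ·
    · · · · · ·
    · · · · · ·
    · · · · · ·

Final: "outside"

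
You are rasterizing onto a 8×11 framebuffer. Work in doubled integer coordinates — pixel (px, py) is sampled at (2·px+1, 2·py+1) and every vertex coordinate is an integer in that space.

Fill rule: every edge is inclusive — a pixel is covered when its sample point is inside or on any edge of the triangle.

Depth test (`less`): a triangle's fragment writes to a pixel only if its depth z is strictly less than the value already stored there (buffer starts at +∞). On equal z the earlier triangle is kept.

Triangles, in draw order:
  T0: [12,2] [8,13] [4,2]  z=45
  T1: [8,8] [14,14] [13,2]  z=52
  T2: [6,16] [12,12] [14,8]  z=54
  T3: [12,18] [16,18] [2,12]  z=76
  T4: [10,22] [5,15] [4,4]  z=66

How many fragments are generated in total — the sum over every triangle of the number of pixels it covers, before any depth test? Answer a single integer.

T0:
  2·area = 88
  edge (12, 2)→(8, 13): d=(-4,11) inclusive
  edge (8, 13)→(4, 2): d=(-4,-11) inclusive
  edge (4, 2)→(12, 2): d=(8,0) inclusive
    (2,1)@(5, 3): e=[73,7,8] → █
    (3,1)@(7, 3): e=[51,29,8] → █
    (4,1)@(9, 3): e=[29,51,8] → █
    (5,1)@(11, 3): e=[7,73,8] → █
    (6,1)@(13, 3): e=[-15,95,8] → ·
    (2,2)@(5, 5): e=[65,-1,24] → ·
    (3,2)@(7, 5): e=[43,21,24] → █
    (5,2)@(11, 5): e=[-1,65,24] → ·
    (3,3)@(7, 7): e=[35,13,40] → █
    (5,3)@(11, 7): e=[-9,57,40] → ·
    (3,4)@(7, 9): e=[27,5,56] → █
    (5,4)@(11, 9): e=[-17,49,56] → ·
  covered (10 px):
    · · · · · · · ·
    · · █ █ █ █ · ·
    · · · █ █ · · ·
    · · · █ █ · · ·
    · · · █ █ · · ·
    · · · · · · · ·
    · · · · · · · ·
    · · · · · · · ·
    · · · · · · · ·
    · · · · · · · ·
    · · · · · · · ·
T1:
  2·area = 66  (B↔C swapped to make it positive)
  edge (8, 8)→(13, 2): d=(5,-6) inclusive
  edge (13, 2)→(14, 14): d=(1,12) inclusive
  edge (14, 14)→(8, 8): d=(-6,-6) inclusive
    (0,0)@(1, 1): e=[-77,143,0] → ·  [on edge]
    (1,1)@(3, 3): e=[-55,121,0] → ·  [on edge]
    (6,1)@(13, 3): e=[5,1,60] → █
    (7,1)@(15, 3): e=[17,-23,72] → ·
    (2,2)@(5, 5): e=[-33,99,0] → ·  [on edge]
    (5,2)@(11, 5): e=[3,27,36] → █
    (7,2)@(15, 5): e=[27,-21,60] → ·
    (3,3)@(7, 7): e=[-11,77,0] → ·  [on edge]
    (4,3)@(9, 7): e=[1,53,12] → █
    (7,3)@(15, 7): e=[37,-19,48] → ·
    (4,4)@(9, 9): e=[11,55,0] → █  [on edge]
    (7,4)@(15, 9): e=[47,-17,36] → ·
    (5,5)@(11, 11): e=[33,33,0] → █  [on edge]
    (6,6)@(13, 13): e=[55,11,0] → █  [on edge]
    (7,7)@(15, 15): e=[77,-11,0] → ·  [on edge]
  covered (12 px):
    · · · · · · · ·
    · · · · · · █ ·
    · · · · · █ █ ·
    · · · · █ █ █ ·
    · · · · █ █ █ ·
    · · · · · █ █ ·
    · · · · · · █ ·
    · · · · · · · ·
    · · · · · · · ·
    · · · · · · · ·
    · · · · · · · ·
T2:
  2·area = 16  (B↔C swapped to make it positive)
  edge (6, 16)→(14, 8): d=(8,-8) inclusive
  edge (14, 8)→(12, 12): d=(-2,4) inclusive
  edge (12, 12)→(6, 16): d=(-6,4) inclusive
    (7,3)@(15, 7): e=[0,-2,18] → ·  [on edge]
    (6,4)@(13, 9): e=[0,2,14] → █  [on edge]
    (7,4)@(15, 9): e=[16,-6,6] → ·
    (5,5)@(11, 11): e=[0,6,10] → █  [on edge]
    (6,5)@(13, 11): e=[16,-2,2] → ·
    (4,6)@(9, 13): e=[0,10,6] → █  [on edge]
    (5,6)@(11, 13): e=[16,2,-2] → ·
    (3,7)@(7, 15): e=[0,14,2] → █  [on edge]
    (4,7)@(9, 15): e=[16,6,-6] → ·
    (2,8)@(5, 17): e=[0,18,-2] → ·  [on edge]
    (3,8)@(7, 17): e=[16,10,-10] → ·
    (1,9)@(3, 19): e=[0,22,-6] → ·  [on edge]
    (0,10)@(1, 21): e=[0,26,-10] → ·  [on edge]
  covered (4 px):
    · · · · · · · ·
    · · · · · · · ·
    · · · · · · · ·
    · · · · · · · ·
    · · · · · · █ ·
    · · · · · █ · ·
    · · · · █ · · ·
    · · · █ · · · ·
    · · · · · · · ·
    · · · · · · · ·
    · · · · · · · ·
T3:
  2·area = 24  (B↔C swapped to make it positive)
  edge (12, 18)→(2, 12): d=(-10,-6) inclusive
  edge (2, 12)→(16, 18): d=(14,6) inclusive
  edge (16, 18)→(12, 18): d=(-4,0) inclusive
    (3,7)@(7, 15): e=[0,12,12] → █  [on edge]
    (4,7)@(9, 15): e=[12,0,12] → █  [on edge]
    (5,7)@(11, 15): e=[24,-12,12] → ·
    (3,8)@(7, 17): e=[-20,40,4] → ·
    (4,8)@(9, 17): e=[-8,28,4] → ·
    (5,8)@(11, 17): e=[4,16,4] → █
    (6,8)@(13, 17): e=[16,4,4] → █
    (7,8)@(15, 17): e=[28,-8,4] → ·
    (5,9)@(11, 19): e=[-16,44,-4] → ·
    (6,9)@(13, 19): e=[-4,32,-4] → ·
  covered (4 px):
    · · · · · · · ·
    · · · · · · · ·
    · · · · · · · ·
    · · · · · · · ·
    · · · · · · · ·
    · · · · · · · ·
    · · · · · · · ·
    · · · █ █ · · ·
    · · · · · █ █ ·
    · · · · · · · ·
    · · · · · · · ·
T4:
  2·area = 48
  edge (10, 22)→(5, 15): d=(-5,-7) inclusive
  edge (5, 15)→(4, 4): d=(-1,-11) inclusive
  edge (4, 4)→(10, 22): d=(6,18) inclusive
    (1,0)@(3, 1): e=[56,-8,0] → ·  [on edge]
    (2,3)@(5, 7): e=[40,8,0] → █  [on edge]
    (3,3)@(7, 7): e=[54,30,-36] → ·
    (2,4)@(5, 9): e=[30,6,12] → █
    (3,4)@(7, 9): e=[44,28,-24] → ·
    (2,5)@(5, 11): e=[20,4,24] → █
    (3,5)@(7, 11): e=[34,26,-12] → ·
    (2,6)@(5, 13): e=[10,2,36] → █
    (3,6)@(7, 13): e=[24,24,0] → █  [on edge]
    (4,6)@(9, 13): e=[38,46,-36] → ·
    (2,7)@(5, 15): e=[0,0,48] → █  [on edge]
    (4,7)@(9, 15): e=[28,44,-24] → ·
    (4,9)@(9, 19): e=[8,40,0] → █  [on edge]
  covered (9 px):
    · · · · · · · ·
    · · · · · · · ·
    · · · · · · · ·
    · · █ · · · · ·
    · · █ · · · · ·
    · · █ · · · · ·
    · · █ █ · · · ·
    · · █ █ · · · ·
    · · · █ · · · ·
    · · · · █ · · ·
    · · · · · · · ·

Answer: 39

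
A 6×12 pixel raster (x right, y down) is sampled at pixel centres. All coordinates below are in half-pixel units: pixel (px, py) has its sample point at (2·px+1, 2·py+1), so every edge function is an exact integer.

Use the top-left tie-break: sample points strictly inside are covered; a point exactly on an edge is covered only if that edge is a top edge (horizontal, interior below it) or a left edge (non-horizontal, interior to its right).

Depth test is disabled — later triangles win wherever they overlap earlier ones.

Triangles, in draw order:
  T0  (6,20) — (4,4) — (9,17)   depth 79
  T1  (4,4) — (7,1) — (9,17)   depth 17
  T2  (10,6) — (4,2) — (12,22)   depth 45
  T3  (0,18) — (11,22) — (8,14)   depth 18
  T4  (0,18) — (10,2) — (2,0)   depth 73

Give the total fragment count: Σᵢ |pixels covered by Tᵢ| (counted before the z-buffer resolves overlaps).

T0:
  2·area = 54
  edge (6, 20)→(4, 4): d=(-2,-16) top-left  bias=+0
  edge (4, 4)→(9, 17): d=(5,13) right/bottom  bias=-1
  edge (9, 17)→(6, 20): d=(-3,3) right/bottom  bias=-1
    (2,3)@(5, 7): e=[10,2,42] → X
    (3,3)@(7, 7): e=[42,-24,36] → .
    (2,4)@(5, 9): e=[6,12,36] → X
    (3,4)@(7, 9): e=[38,-14,30] → .
    (2,5)@(5, 11): e=[2,22,30] → X
    (3,5)@(7, 11): e=[34,-4,24] → .
    (2,6)@(5, 13): e=[-2,32,24] → .
    (3,6)@(7, 13): e=[30,6,18] → X
    (4,6)@(9, 13): e=[62,-20,12] → .
    (3,7)@(7, 15): e=[26,16,12] → X
    (4,7)@(9, 15): e=[58,-10,6] → .
    (5,7)@(11, 15): e=[90,-36,0] → .  [on edge]
    (4,8)@(9, 17): e=[54,0,0] → .  [on edge]
    (3,9)@(7, 19): e=[18,36,0] → .  [on edge]
    (2,10)@(5, 21): e=[-18,72,0] → .  [on edge]
    (1,11)@(3, 23): e=[-54,108,0] → .  [on edge]
  covered (6 px):
    . . . . . .
    . . . . . .
    . . . . . .
    . . X . . .
    . . X . . .
    . . X . . .
    . . . X . .
    . . . X . .
    . . . X . .
    . . . . . .
    . . . . . .
    . . . . . .
T1:
  2·area = 54
  edge (4, 4)→(7, 1): d=(3,-3) top-left  bias=+0
  edge (7, 1)→(9, 17): d=(2,16) right/bottom  bias=-1
  edge (9, 17)→(4, 4): d=(-5,-13) top-left  bias=+0
    (3,0)@(7, 1): e=[0,0,54] → .  [on edge]
    (2,1)@(5, 3): e=[0,36,18] → X  [on edge]
    (3,1)@(7, 3): e=[6,4,44] → X
    (4,1)@(9, 3): e=[12,-28,70] → .
    (1,2)@(3, 5): e=[0,72,-18] → .  [on edge]
    (2,2)@(5, 5): e=[6,40,8] → X
    (4,2)@(9, 5): e=[18,-24,60] → .
    (0,3)@(1, 7): e=[0,108,-54] → .  [on edge]
    (2,3)@(5, 7): e=[12,44,-2] → .
    (3,3)@(7, 7): e=[18,12,24] → X
    (4,3)@(9, 7): e=[24,-20,50] → .
    (3,4)@(7, 9): e=[24,16,14] → X
    (4,8)@(9, 17): e=[54,0,0] → .  [on edge]
  covered (7 px):
    . . . . . .
    . . X X . .
    . . X X . .
    . . . X . .
    . . . X . .
    . . . X . .
    . . . . . .
    . . . . . .
    . . . . . .
    . . . . . .
    . . . . . .
    . . . . . .
T2:
  2·area = 88  (B↔C swapped to make it positive)
  edge (10, 6)→(12, 22): d=(2,16) right/bottom  bias=-1
  edge (12, 22)→(4, 2): d=(-8,-20) top-left  bias=+0
  edge (4, 2)→(10, 6): d=(6,4) right/bottom  bias=-1
    (2,1)@(5, 3): e=[74,12,2] → X
    (3,1)@(7, 3): e=[42,52,-6] → .
    (2,2)@(5, 5): e=[78,-4,14] → .
    (3,2)@(7, 5): e=[46,36,6] → X
    (4,2)@(9, 5): e=[14,76,-2] → .
    (3,3)@(7, 7): e=[50,20,18] → X
    (4,3)@(9, 7): e=[18,60,10] → X
    (5,3)@(11, 7): e=[-14,100,2] → .
    (3,4)@(7, 9): e=[54,4,30] → X
    (5,4)@(11, 9): e=[-10,84,14] → .
    (3,5)@(7, 11): e=[58,-12,42] → .
    (4,5)@(9, 11): e=[26,28,34] → X
  covered (11 px):
    . . . . . .
    . . X . . .
    . . . X . .
    . . . X X .
    . . . X X .
    . . . . X .
    . . . . X .
    . . . . . X
    . . . . . X
    . . . . . X
    . . . . . .
    . . . . . .
T3:
  2·area = 76  (B↔C swapped to make it positive)
  edge (0, 18)→(8, 14): d=(8,-4) top-left  bias=+0
  edge (8, 14)→(11, 22): d=(3,8) right/bottom  bias=-1
  edge (11, 22)→(0, 18): d=(-11,-4) top-left  bias=+0
    (3,7)@(7, 15): e=[4,11,61] → X
    (4,7)@(9, 15): e=[12,-5,69] → .
    (1,8)@(3, 17): e=[4,49,23] → X
    (2,8)@(5, 17): e=[12,33,31] → X
    (4,8)@(9, 17): e=[28,1,47] → X
    (5,8)@(11, 17): e=[36,-15,55] → .
    (1,9)@(3, 19): e=[20,55,1] → X
    (5,9)@(11, 19): e=[52,-9,33] → .
    (1,10)@(3, 21): e=[36,61,-21] → .
    (2,10)@(5, 21): e=[44,45,-13] → .
    (3,10)@(7, 21): e=[52,29,-5] → .
    (4,10)@(9, 21): e=[60,13,3] → X
  covered (10 px):
    . . . . . .
    . . . . . .
    . . . . . .
    . . . . . .
    . . . . . .
    . . . . . .
    . . . . . .
    . . . X . .
    . X X X X .
    . X X X X .
    . . . . X .
    . . . . . .
T4:
  2·area = 148  (B↔C swapped to make it positive)
  edge (0, 18)→(2, 0): d=(2,-18) top-left  bias=+0
  edge (2, 0)→(10, 2): d=(8,2) right/bottom  bias=-1
  edge (10, 2)→(0, 18): d=(-10,16) right/bottom  bias=-1
    (1,0)@(3, 1): e=[20,6,122] → X
    (2,0)@(5, 1): e=[56,2,90] → X
    (3,0)@(7, 1): e=[92,-2,58] → .
    (1,1)@(3, 3): e=[24,22,102] → X
    (3,1)@(7, 3): e=[96,14,38] → X
    (4,1)@(9, 3): e=[132,10,6] → X
    (5,1)@(11, 3): e=[168,6,-26] → .
    (1,2)@(3, 5): e=[28,38,82] → X
    (4,2)@(9, 5): e=[136,26,-14] → .
    (1,3)@(3, 7): e=[32,54,62] → X
    (3,3)@(7, 7): e=[104,46,-2] → .
    (0,4)@(1, 9): e=[0,74,74] → X  [on edge]
  covered (19 px):
    . X X . . .
    . X X X X .
    . X X X . .
    . X X . . .
    X X X . . .
    X X . . . .
    X X . . . .
    X . . . . .
    . . . . . .
    . . . . . .
    . . . . . .
    . . . . . .

Final: 53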